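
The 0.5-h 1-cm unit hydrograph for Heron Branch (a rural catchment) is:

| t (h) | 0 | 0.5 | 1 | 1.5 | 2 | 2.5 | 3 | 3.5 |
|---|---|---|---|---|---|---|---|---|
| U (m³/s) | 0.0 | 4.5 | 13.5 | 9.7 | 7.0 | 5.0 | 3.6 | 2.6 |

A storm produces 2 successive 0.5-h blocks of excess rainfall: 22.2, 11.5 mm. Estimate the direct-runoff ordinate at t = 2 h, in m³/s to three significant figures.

Q ≈ 26.7 m³/s

By discrete convolution, Q_j = Σ (P_i / 10 mm) · U_{j−i}.
At t = 2 h (j=4): Q = (22.2/10)·7.0 + (11.5/10)·9.7 = 26.7 m³/s.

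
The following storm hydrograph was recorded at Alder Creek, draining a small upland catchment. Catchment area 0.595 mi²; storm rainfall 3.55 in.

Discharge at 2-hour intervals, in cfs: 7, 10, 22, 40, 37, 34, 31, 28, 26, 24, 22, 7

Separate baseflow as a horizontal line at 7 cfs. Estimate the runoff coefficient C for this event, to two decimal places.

ΣQ_DR = 204.0 cfs; V = ΣQ_DR·Δt = 1.469 × 10^6 ft³.
Runoff depth d = V / A = 1.063 in.
C = d / P = 1.063 / 3.55 = 0.30.

C ≈ 0.30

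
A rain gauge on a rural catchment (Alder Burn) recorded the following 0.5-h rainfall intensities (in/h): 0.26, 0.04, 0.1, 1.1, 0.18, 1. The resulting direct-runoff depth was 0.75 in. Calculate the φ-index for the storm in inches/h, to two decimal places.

Only the 2 blocks with intensity above φ contribute runoff: 1.1, 1 in/h.
Σ(I−φ)·Δt = d  ⇒  (1.1+1 − 2φ)·0.5 = 0.75
φ = (2.100 − 0.75/0.5) / 2 = 0.30 in/h.

φ ≈ 0.30 in/h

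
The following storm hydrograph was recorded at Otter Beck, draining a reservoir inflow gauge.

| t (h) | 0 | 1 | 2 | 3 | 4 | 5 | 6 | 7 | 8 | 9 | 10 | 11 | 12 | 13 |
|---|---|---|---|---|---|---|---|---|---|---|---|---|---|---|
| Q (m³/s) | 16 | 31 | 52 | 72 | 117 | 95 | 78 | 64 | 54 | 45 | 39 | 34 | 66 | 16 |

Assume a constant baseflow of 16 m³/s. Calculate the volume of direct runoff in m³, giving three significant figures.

Direct-runoff ordinates (Q − Q_b): 0.0, 15.0, 36.0, 56.0, 101.0, 79.0, 62.0, 48.0, 38.0, 29.0, 23.0, 18.0, 50.0, 0.0 m³/s.
ΣQ_DR = 555.0 m³/s.
With Δt = 1 h = 3600 s, V = ΣQ_DR · Δt = 555.0 × 3600 = 2.00 × 10^6 m³.

V ≈ 2.00 × 10^6 m³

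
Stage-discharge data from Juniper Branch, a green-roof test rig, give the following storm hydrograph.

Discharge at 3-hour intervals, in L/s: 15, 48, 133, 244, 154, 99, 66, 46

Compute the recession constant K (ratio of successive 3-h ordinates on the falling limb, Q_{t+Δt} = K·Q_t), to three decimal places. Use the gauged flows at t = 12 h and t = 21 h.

K ≈ 0.668

Using the recession-limb readings at t = 12 h and t = 21 h: Q falls from 154 to 46 L/s over 3 intervals.
K = (Q₂/Q₁)^(1/3) = (46/154)^(1/3) = 0.668.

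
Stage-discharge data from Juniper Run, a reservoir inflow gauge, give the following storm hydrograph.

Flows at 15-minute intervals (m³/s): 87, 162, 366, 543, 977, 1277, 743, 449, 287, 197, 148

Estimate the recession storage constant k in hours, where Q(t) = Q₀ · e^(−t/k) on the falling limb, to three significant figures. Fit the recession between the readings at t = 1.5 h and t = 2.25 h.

k ≈ 0.565 h

On the falling limb, Q drops from 743 to 197 m³/s between t = 1.5 h and t = 2.25 h (Δt = 0.75 h).
k = −Δt / ln(Q₂/Q₁) = −0.75 / ln(197/743) = 0.565 h.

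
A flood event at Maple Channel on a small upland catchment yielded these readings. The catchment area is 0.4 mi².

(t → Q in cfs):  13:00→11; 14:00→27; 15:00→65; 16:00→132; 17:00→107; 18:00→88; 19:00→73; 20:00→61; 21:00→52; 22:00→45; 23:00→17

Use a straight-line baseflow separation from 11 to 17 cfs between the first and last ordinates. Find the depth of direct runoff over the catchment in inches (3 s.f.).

Direct runoff: 0.00, 15.40, 52.80, 119.20, 93.60, 74.00, 58.40, 45.80, 36.20, 28.60, 0.00 cfs; ΣQ_DR = 524.0 cfs.
V = ΣQ_DR · Δt = 524.0 × 3600 s = 1.886 × 10^6 ft³.
Over A = 0.4 mi², depth = V / A = 2.03 in.

d ≈ 2.03 in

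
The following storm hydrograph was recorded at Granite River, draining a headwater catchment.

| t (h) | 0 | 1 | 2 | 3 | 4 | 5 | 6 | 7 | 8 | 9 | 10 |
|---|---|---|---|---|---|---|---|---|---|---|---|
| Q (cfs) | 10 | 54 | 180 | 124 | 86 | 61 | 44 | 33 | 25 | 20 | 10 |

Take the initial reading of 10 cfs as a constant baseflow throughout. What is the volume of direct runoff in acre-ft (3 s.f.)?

V ≈ 44.4 acre-ft

Direct-runoff ordinates (Q − Q_b): 0.0, 44.0, 170.0, 114.0, 76.0, 51.0, 34.0, 23.0, 15.0, 10.0, 0.0 cfs.
ΣQ_DR = 537.0 cfs.
With Δt = 1 h = 3600 s, V = ΣQ_DR · Δt = 537.0 × 3600 = 1.93 × 10^6 ft³ = 44.4 acre-ft.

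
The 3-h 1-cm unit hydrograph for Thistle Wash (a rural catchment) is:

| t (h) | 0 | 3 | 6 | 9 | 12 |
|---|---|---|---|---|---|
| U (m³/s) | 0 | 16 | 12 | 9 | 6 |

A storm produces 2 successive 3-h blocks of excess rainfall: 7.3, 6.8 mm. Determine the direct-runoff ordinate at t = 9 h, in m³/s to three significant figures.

Q ≈ 14.7 m³/s

By discrete convolution, Q_j = Σ (P_i / 10 mm) · U_{j−i}.
At t = 9 h (j=3): Q = (7.3/10)·9 + (6.8/10)·12 = 14.7 m³/s.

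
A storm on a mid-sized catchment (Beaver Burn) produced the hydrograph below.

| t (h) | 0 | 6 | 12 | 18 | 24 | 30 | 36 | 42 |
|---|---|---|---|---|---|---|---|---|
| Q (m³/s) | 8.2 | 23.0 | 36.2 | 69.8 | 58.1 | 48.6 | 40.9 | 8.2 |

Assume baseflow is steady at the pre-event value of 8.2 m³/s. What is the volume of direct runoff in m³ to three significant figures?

V ≈ 4.91 × 10^6 m³

Direct-runoff ordinates (Q − Q_b): 0.0, 14.8, 28.0, 61.6, 49.9, 40.4, 32.7, 0.0 m³/s.
ΣQ_DR = 227.4 m³/s.
With Δt = 6 h = 21600 s, V = ΣQ_DR · Δt = 227.4 × 21600 = 4.91 × 10^6 m³.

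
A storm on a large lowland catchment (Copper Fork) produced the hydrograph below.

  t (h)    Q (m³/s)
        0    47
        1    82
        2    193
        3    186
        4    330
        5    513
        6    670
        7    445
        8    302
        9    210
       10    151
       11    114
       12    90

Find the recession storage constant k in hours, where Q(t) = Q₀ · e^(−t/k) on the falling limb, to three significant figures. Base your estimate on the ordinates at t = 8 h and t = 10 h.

On the falling limb, Q drops from 302 to 151 m³/s between t = 8 h and t = 10 h (Δt = 2 h).
k = −Δt / ln(Q₂/Q₁) = −2 / ln(151/302) = 2.89 h.

k ≈ 2.89 h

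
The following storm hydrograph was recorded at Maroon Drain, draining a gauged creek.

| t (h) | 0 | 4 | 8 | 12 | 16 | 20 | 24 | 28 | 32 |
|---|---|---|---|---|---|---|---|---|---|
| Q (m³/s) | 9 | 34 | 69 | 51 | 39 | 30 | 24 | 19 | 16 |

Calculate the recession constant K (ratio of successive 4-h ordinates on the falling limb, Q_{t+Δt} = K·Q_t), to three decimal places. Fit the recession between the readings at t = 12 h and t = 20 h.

Using the recession-limb readings at t = 12 h and t = 20 h: Q falls from 51 to 30 m³/s over 2 intervals.
K = (Q₂/Q₁)^(1/2) = (30/51)^(1/2) = 0.767.

K ≈ 0.767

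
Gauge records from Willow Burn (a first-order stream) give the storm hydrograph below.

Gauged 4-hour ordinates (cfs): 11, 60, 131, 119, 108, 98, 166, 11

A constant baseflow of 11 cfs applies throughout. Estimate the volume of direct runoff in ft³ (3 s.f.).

Direct-runoff ordinates (Q − Q_b): 0.0, 49.0, 120.0, 108.0, 97.0, 87.0, 155.0, 0.0 cfs.
ΣQ_DR = 616.0 cfs.
With Δt = 4 h = 14400 s, V = ΣQ_DR · Δt = 616.0 × 14400 = 8.87 × 10^6 ft³.

V ≈ 8.87 × 10^6 ft³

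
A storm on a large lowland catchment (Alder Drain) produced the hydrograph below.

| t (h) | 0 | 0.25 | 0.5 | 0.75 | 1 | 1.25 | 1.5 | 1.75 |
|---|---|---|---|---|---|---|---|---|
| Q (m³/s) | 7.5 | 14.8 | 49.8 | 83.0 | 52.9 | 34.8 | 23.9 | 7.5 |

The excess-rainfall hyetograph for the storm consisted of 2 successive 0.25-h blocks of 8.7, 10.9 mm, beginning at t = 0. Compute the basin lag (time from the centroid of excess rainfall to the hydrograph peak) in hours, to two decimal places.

t_L ≈ 0.49 h

Centroid of excess rainfall: t_c = Σ P_i·t̄_i / ΣP_i = 0.2640 h (block centres at 0.125, 0.375 h).
Hydrograph peak occurs at t = 0.75 h, so basin lag t_L = 0.75 − 0.2640 = 0.49 h.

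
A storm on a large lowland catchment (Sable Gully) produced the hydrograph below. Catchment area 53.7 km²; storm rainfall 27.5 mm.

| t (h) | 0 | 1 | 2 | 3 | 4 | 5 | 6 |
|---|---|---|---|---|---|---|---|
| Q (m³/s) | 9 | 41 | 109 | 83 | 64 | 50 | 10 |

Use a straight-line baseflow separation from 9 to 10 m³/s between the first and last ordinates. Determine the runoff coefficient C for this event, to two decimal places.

ΣQ_DR = 299.5 m³/s; V = ΣQ_DR·Δt = 1.078 × 10^6 m³.
Runoff depth d = V / A = 20.08 mm.
C = d / P = 20.08 / 27.5 = 0.73.

C ≈ 0.73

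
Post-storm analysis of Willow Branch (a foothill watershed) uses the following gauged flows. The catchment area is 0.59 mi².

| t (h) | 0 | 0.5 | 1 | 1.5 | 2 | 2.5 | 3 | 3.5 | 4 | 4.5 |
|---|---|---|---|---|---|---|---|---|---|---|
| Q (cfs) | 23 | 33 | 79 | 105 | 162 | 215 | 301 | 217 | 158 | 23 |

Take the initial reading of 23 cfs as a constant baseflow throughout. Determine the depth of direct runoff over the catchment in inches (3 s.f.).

Direct runoff: 0.0, 10.0, 56.0, 82.0, 139.0, 192.0, 278.0, 194.0, 135.0, 0.0 cfs; ΣQ_DR = 1086 cfs.
V = ΣQ_DR · Δt = 1086 × 1800 s = 1.955 × 10^6 ft³.
Over A = 0.59 mi², depth = V / A = 1.43 in.

d ≈ 1.43 in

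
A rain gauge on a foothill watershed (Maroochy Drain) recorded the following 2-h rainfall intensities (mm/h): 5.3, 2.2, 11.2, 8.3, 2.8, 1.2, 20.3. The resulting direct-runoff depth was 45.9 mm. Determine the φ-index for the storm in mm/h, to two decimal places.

φ ≈ 5.62 mm/h

Only the 3 blocks with intensity above φ contribute runoff: 11.2, 8.3, 20.3 mm/h.
Σ(I−φ)·Δt = d  ⇒  (11.2+8.3+20.3 − 3φ)·2 = 45.9
φ = (39.80 − 45.9/2) / 3 = 5.62 mm/h.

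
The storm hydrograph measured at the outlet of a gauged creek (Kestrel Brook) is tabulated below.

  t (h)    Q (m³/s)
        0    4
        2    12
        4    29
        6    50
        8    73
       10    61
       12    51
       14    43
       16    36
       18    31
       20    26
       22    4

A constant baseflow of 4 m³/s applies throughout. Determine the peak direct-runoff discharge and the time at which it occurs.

Q_p = 69.0 m³/s at t = 8 h

Subtracting baseflow gives direct-runoff ordinates: 0.0, 8.0, 25.0, 46.0, 69.0, 57.0, 47.0, 39.0, 32.0, 27.0, 22.0, 0.0 m³/s.
The maximum is 69.0 m³/s, occurring at the reading for t = 8 h.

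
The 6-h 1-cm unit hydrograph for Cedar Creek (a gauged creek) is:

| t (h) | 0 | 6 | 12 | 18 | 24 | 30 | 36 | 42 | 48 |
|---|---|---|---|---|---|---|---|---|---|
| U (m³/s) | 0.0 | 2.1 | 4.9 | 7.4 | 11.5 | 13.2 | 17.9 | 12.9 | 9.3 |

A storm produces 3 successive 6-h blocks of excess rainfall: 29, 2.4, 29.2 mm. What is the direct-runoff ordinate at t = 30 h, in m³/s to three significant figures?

By discrete convolution, Q_j = Σ (P_i / 10 mm) · U_{j−i}.
At t = 30 h (j=5): Q = (29/10)·13.2 + (2.4/10)·11.5 + (29.2/10)·7.4 = 62.6 m³/s.

Q ≈ 62.6 m³/s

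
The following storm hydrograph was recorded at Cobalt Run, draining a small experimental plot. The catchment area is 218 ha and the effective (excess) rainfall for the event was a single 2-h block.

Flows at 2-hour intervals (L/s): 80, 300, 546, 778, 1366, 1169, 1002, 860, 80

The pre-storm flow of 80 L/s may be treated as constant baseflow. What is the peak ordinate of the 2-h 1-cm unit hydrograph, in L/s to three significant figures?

Direct runoff: 0.0, 220.0, 466.0, 698.0, 1286.0, 1089.0, 922.0, 780.0, 0.0 L/s; ΣQ_DR = 5461 L/s, peak = 1286.0 L/s.
Runoff depth d = ΣQ_DR·Δt / A = 5461 × 7200 / (218 ha) = 18.04 mm.
The 1-cm UH is the DRH scaled by (10 mm)/d, so U_p = 1286.0 × 10/18.04 = 713 L/s.

U_p ≈ 713 L/s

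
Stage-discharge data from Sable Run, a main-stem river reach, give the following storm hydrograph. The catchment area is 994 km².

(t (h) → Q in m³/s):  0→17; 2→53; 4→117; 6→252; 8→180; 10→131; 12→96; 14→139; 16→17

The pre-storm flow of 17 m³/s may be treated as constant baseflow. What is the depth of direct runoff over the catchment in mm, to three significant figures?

d ≈ 6.15 mm

Direct runoff: 0.0, 36.0, 100.0, 235.0, 163.0, 114.0, 79.0, 122.0, 0.0 m³/s; ΣQ_DR = 849.0 m³/s.
V = ΣQ_DR · Δt = 849.0 × 7200 s = 6.113 × 10^6 m³.
Over A = 994 km², depth = V / A = 6.15 mm.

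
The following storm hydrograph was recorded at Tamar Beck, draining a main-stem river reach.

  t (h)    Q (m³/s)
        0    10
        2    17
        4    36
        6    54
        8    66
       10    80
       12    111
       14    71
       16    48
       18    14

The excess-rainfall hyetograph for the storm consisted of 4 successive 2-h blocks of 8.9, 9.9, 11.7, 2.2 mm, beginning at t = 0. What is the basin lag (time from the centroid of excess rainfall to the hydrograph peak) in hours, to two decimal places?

t_L ≈ 8.56 h

Centroid of excess rainfall: t_c = Σ P_i·t̄_i / ΣP_i = 3.4404 h (block centres at 1, 3, 5, 7 h).
Hydrograph peak occurs at t = 12 h, so basin lag t_L = 12 − 3.4404 = 8.56 h.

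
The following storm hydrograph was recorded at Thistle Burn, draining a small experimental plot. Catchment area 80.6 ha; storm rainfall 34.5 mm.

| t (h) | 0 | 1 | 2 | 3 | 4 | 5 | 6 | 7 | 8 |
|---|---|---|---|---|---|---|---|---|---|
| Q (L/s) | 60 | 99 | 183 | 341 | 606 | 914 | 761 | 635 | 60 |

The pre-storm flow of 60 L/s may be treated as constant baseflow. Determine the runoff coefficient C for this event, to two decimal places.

C ≈ 0.40

ΣQ_DR = 3119 L/s; V = ΣQ_DR·Δt = 1.123 × 10^7 L.
Runoff depth d = V / A = 13.93 mm.
C = d / P = 13.93 / 34.5 = 0.40.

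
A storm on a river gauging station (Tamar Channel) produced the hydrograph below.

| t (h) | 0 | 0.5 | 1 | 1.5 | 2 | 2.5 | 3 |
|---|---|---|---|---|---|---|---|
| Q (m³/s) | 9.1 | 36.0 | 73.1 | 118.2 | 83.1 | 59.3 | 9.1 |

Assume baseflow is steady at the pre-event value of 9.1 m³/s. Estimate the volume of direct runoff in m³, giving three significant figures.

V ≈ 5.84 × 10^5 m³

Direct-runoff ordinates (Q − Q_b): 0.0, 26.9, 64.0, 109.1, 74.0, 50.2, 0.0 m³/s.
ΣQ_DR = 324.2 m³/s.
With Δt = 0.5 h = 1800 s, V = ΣQ_DR · Δt = 324.2 × 1800 = 5.84 × 10^5 m³.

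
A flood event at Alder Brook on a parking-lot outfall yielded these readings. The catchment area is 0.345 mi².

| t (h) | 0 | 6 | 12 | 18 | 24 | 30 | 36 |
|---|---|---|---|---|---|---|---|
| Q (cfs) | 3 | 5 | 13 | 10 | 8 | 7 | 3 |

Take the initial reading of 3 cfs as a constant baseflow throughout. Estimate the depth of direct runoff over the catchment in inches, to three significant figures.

Direct runoff: 0.0, 2.0, 10.0, 7.0, 5.0, 4.0, 0.0 cfs; ΣQ_DR = 28.00 cfs.
V = ΣQ_DR · Δt = 28.00 × 21600 s = 6.048 × 10^5 ft³.
Over A = 0.345 mi², depth = V / A = 0.755 in.

d ≈ 0.755 in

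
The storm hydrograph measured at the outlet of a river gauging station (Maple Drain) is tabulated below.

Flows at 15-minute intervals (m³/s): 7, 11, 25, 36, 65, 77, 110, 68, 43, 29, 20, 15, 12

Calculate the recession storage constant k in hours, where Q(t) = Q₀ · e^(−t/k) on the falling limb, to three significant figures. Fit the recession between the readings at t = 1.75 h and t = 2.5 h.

k ≈ 0.613 h

On the falling limb, Q drops from 68 to 20 m³/s between t = 1.75 h and t = 2.5 h (Δt = 0.75 h).
k = −Δt / ln(Q₂/Q₁) = −0.75 / ln(20/68) = 0.613 h.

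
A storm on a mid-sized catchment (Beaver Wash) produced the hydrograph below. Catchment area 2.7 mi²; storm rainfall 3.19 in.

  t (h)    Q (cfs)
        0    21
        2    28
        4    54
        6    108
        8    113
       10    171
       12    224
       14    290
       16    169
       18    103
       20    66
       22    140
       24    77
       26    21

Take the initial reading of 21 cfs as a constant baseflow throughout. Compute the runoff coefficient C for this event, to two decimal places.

C ≈ 0.46

ΣQ_DR = 1291 cfs; V = ΣQ_DR·Δt = 9.295 × 10^6 ft³.
Runoff depth d = V / A = 1.482 in.
C = d / P = 1.482 / 3.19 = 0.46.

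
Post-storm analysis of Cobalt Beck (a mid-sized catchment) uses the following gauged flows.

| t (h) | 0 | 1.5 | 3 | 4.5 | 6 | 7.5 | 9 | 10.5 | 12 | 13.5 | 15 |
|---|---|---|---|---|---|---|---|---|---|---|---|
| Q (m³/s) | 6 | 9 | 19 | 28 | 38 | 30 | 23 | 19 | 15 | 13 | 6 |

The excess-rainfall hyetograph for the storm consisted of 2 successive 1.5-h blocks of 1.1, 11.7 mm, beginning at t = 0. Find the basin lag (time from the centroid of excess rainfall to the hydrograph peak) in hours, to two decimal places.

t_L ≈ 3.88 h

Centroid of excess rainfall: t_c = Σ P_i·t̄_i / ΣP_i = 2.1211 h (block centres at 0.75, 2.25 h).
Hydrograph peak occurs at t = 6 h, so basin lag t_L = 6 − 2.1211 = 3.88 h.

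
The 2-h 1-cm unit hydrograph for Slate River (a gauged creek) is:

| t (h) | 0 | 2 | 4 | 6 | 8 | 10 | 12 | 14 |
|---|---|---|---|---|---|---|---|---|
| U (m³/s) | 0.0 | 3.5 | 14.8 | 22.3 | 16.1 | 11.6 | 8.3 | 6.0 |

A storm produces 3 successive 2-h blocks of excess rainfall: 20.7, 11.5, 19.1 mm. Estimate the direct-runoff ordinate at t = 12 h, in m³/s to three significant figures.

Q ≈ 61.3 m³/s

By discrete convolution, Q_j = Σ (P_i / 10 mm) · U_{j−i}.
At t = 12 h (j=6): Q = (20.7/10)·8.3 + (11.5/10)·11.6 + (19.1/10)·16.1 = 61.3 m³/s.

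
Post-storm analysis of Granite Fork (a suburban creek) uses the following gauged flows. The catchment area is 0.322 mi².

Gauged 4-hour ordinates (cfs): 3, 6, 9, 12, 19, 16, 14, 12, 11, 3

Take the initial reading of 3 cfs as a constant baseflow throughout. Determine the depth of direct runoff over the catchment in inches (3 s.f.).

d ≈ 1.44 in

Direct runoff: 0.0, 3.0, 6.0, 9.0, 16.0, 13.0, 11.0, 9.0, 8.0, 0.0 cfs; ΣQ_DR = 75.00 cfs.
V = ΣQ_DR · Δt = 75.00 × 14400 s = 1.080 × 10^6 ft³.
Over A = 0.322 mi², depth = V / A = 1.44 in.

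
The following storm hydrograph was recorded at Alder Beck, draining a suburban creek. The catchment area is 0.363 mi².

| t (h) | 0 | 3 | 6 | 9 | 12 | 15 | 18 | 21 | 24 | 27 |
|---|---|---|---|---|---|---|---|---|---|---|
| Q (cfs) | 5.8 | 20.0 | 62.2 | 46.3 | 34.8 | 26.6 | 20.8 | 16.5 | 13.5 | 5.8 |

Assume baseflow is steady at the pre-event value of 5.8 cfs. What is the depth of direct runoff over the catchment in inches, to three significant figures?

Direct runoff: 0.0, 14.2, 56.4, 40.5, 29.0, 20.8, 15.0, 10.7, 7.7, 0.0 cfs; ΣQ_DR = 194.3 cfs.
V = ΣQ_DR · Δt = 194.3 × 10800 s = 2.098 × 10^6 ft³.
Over A = 0.363 mi², depth = V / A = 2.49 in.

d ≈ 2.49 in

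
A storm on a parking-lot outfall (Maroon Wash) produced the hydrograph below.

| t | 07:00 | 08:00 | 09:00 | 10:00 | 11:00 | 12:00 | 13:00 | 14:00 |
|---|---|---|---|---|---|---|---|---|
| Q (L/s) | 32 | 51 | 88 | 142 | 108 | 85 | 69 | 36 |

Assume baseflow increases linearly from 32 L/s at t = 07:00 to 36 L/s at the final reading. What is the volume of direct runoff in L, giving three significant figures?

V ≈ 1.22 × 10^6 L

Direct-runoff ordinates (Q − Q_b): 0.00, 18.43, 54.86, 108.29, 73.71, 50.14, 33.57, 0.00 L/s.
ΣQ_DR = 339.0 L/s.
With Δt = 1 h = 3600 s, V = ΣQ_DR · Δt = 339.0 × 3600 = 1.22 × 10^6 L.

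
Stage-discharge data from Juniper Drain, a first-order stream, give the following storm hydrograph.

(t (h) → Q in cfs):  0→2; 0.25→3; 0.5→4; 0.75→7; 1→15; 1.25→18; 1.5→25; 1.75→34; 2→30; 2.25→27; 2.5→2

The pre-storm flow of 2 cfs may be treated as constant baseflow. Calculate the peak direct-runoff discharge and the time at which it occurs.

Subtracting baseflow gives direct-runoff ordinates: 0.0, 1.0, 2.0, 5.0, 13.0, 16.0, 23.0, 32.0, 28.0, 25.0, 0.0 cfs.
The maximum is 32.0 cfs, occurring at the reading for t = 1.75 h.

Q_p = 32.0 cfs at t = 1.75 h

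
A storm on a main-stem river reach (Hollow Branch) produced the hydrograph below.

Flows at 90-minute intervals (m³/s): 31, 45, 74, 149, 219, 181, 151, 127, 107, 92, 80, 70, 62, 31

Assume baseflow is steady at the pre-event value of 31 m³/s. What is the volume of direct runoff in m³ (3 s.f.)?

Direct-runoff ordinates (Q − Q_b): 0.0, 14.0, 43.0, 118.0, 188.0, 150.0, 120.0, 96.0, 76.0, 61.0, 49.0, 39.0, 31.0, 0.0 m³/s.
ΣQ_DR = 985.0 m³/s.
With Δt = 1.5 h = 5400 s, V = ΣQ_DR · Δt = 985.0 × 5400 = 5.32 × 10^6 m³.

V ≈ 5.32 × 10^6 m³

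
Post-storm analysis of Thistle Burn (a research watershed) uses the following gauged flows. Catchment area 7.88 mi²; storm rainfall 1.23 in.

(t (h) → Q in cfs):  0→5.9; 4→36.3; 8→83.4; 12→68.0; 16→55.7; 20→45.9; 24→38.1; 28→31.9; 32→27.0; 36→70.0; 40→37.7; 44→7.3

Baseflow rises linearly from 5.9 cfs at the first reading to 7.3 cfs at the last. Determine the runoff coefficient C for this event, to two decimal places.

ΣQ_DR = 428.0 cfs; V = ΣQ_DR·Δt = 6.163 × 10^6 ft³.
Runoff depth d = V / A = 0.3367 in.
C = d / P = 0.3367 / 1.23 = 0.27.

C ≈ 0.27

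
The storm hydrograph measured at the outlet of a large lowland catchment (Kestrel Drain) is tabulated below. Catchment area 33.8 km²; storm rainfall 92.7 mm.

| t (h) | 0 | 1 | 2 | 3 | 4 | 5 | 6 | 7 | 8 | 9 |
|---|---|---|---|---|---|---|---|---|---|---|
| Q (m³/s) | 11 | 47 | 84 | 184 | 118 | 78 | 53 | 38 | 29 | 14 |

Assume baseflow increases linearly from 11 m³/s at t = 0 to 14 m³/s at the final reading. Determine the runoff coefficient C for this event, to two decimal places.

ΣQ_DR = 531.0 m³/s; V = ΣQ_DR·Δt = 1.912 × 10^6 m³.
Runoff depth d = V / A = 56.56 mm.
C = d / P = 56.56 / 92.7 = 0.61.

C ≈ 0.61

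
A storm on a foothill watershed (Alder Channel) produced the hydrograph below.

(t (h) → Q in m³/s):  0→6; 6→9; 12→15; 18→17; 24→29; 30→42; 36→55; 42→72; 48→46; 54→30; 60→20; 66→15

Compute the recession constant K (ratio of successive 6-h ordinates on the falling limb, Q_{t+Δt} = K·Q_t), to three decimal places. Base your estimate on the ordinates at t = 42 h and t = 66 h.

K ≈ 0.676

Using the recession-limb readings at t = 42 h and t = 66 h: Q falls from 72 to 15 m³/s over 4 intervals.
K = (Q₂/Q₁)^(1/4) = (15/72)^(1/4) = 0.676.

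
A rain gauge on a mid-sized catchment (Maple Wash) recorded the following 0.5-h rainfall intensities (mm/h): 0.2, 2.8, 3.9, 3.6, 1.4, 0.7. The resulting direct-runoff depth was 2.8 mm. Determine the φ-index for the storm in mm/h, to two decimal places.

φ ≈ 1.57 mm/h

Only the 3 blocks with intensity above φ contribute runoff: 2.8, 3.9, 3.6 mm/h.
Σ(I−φ)·Δt = d  ⇒  (2.8+3.9+3.6 − 3φ)·0.5 = 2.8
φ = (10.30 − 2.8/0.5) / 3 = 1.57 mm/h.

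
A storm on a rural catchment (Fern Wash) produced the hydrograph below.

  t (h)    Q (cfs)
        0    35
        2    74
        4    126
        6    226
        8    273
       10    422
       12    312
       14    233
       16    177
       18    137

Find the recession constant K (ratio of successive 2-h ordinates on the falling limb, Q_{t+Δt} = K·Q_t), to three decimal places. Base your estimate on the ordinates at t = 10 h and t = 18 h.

Using the recession-limb readings at t = 10 h and t = 18 h: Q falls from 422 to 137 cfs over 4 intervals.
K = (Q₂/Q₁)^(1/4) = (137/422)^(1/4) = 0.755.

K ≈ 0.755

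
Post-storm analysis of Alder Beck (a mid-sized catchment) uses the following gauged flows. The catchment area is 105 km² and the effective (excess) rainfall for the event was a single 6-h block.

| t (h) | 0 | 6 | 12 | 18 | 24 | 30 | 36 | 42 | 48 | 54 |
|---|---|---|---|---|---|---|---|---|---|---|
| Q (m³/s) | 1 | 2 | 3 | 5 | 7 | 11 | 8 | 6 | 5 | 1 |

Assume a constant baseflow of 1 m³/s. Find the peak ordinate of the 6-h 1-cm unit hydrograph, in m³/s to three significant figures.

Direct runoff: 0.0, 1.0, 2.0, 4.0, 6.0, 10.0, 7.0, 5.0, 4.0, 0.0 m³/s; ΣQ_DR = 39.00 m³/s, peak = 10.0 m³/s.
Runoff depth d = ΣQ_DR·Δt / A = 39.00 × 21600 / (105 km²) = 8.023 mm.
The 1-cm UH is the DRH scaled by (10 mm)/d, so U_p = 10.0 × 10/8.023 = 12.5 m³/s.

U_p ≈ 12.5 m³/s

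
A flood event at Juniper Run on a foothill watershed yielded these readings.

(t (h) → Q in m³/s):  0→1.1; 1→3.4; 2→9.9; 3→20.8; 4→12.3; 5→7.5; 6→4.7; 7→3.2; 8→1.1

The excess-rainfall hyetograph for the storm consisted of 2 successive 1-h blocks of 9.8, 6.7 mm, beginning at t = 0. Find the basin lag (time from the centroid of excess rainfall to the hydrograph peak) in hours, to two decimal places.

Centroid of excess rainfall: t_c = Σ P_i·t̄_i / ΣP_i = 0.9061 h (block centres at 0.5, 1.5 h).
Hydrograph peak occurs at t = 3 h, so basin lag t_L = 3 − 0.9061 = 2.09 h.

t_L ≈ 2.09 h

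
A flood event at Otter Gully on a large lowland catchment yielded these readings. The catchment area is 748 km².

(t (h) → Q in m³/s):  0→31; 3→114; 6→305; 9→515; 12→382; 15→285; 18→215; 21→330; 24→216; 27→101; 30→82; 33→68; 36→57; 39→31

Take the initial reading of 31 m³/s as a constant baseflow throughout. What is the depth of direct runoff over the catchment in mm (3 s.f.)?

Direct runoff: 0.0, 83.0, 274.0, 484.0, 351.0, 254.0, 184.0, 299.0, 185.0, 70.0, 51.0, 37.0, 26.0, 0.0 m³/s; ΣQ_DR = 2298 m³/s.
V = ΣQ_DR · Δt = 2298 × 10800 s = 2.482 × 10^7 m³.
Over A = 748 km², depth = V / A = 33.2 mm.

d ≈ 33.2 mm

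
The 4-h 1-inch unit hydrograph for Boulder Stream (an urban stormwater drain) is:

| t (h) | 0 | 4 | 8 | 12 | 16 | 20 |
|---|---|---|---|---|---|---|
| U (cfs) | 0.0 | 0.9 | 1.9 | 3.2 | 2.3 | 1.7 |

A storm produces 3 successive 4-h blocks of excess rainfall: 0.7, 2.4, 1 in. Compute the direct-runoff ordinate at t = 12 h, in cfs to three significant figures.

Q ≈ 7.70 cfs

By discrete convolution, Q_j = Σ (P_i / 1 in) · U_{j−i}.
At t = 12 h (j=3): Q = (0.7/1)·3.2 + (2.4/1)·1.9 + (1/1)·0.9 = 7.70 cfs.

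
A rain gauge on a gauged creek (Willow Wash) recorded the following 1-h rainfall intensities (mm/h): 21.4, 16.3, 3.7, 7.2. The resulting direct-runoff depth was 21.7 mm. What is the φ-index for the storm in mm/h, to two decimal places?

Only the 2 blocks with intensity above φ contribute runoff: 21.4, 16.3 mm/h.
Σ(I−φ)·Δt = d  ⇒  (21.4+16.3 − 2φ)·1 = 21.7
φ = (37.70 − 21.7/1) / 2 = 8.00 mm/h.

φ ≈ 8.00 mm/h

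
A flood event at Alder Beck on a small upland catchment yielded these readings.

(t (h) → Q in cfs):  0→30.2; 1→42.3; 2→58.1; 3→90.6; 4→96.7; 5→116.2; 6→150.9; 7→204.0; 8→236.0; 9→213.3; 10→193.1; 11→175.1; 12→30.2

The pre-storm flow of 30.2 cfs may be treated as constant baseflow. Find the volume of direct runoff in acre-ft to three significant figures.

V ≈ 103 acre-ft

Direct-runoff ordinates (Q − Q_b): 0.0, 12.1, 27.9, 60.4, 66.5, 86.0, 120.7, 173.8, 205.8, 183.1, 162.9, 144.9, 0.0 cfs.
ΣQ_DR = 1244 cfs.
With Δt = 1 h = 3600 s, V = ΣQ_DR · Δt = 1244 × 3600 = 4.48 × 10^6 ft³ = 103 acre-ft.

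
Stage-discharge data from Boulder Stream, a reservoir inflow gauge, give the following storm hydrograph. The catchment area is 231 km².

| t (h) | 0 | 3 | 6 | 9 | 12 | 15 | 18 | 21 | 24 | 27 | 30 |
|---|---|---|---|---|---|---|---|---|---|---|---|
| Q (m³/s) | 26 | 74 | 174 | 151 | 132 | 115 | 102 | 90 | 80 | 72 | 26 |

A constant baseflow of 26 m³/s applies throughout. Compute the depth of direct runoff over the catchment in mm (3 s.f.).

d ≈ 35.3 mm

Direct runoff: 0.0, 48.0, 148.0, 125.0, 106.0, 89.0, 76.0, 64.0, 54.0, 46.0, 0.0 m³/s; ΣQ_DR = 756.0 m³/s.
V = ΣQ_DR · Δt = 756.0 × 10800 s = 8.165 × 10^6 m³.
Over A = 231 km², depth = V / A = 35.3 mm.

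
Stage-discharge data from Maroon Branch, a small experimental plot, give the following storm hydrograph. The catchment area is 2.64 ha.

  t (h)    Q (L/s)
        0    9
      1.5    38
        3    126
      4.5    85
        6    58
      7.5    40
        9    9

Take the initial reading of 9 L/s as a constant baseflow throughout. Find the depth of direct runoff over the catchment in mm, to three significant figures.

d ≈ 61.8 mm

Direct runoff: 0.0, 29.0, 117.0, 76.0, 49.0, 31.0, 0.0 L/s; ΣQ_DR = 302.0 L/s.
V = ΣQ_DR · Δt = 302.0 × 5400 s = 1.631 × 10^6 L.
Over A = 2.64 ha, depth = V / A = 61.8 mm.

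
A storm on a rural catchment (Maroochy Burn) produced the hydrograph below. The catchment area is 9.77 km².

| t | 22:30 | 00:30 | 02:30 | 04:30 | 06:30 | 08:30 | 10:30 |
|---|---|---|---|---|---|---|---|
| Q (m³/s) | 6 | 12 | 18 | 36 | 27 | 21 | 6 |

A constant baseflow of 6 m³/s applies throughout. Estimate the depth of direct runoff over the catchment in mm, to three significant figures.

Direct runoff: 0.0, 6.0, 12.0, 30.0, 21.0, 15.0, 0.0 m³/s; ΣQ_DR = 84.00 m³/s.
V = ΣQ_DR · Δt = 84.00 × 7200 s = 6.048 × 10^5 m³.
Over A = 9.77 km², depth = V / A = 61.9 mm.

d ≈ 61.9 mm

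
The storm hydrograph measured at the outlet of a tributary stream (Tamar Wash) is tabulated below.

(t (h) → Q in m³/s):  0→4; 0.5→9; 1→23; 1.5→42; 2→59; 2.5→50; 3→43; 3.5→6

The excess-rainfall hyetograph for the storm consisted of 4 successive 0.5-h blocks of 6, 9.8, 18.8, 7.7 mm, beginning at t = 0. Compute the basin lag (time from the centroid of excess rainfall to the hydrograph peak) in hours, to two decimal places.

Centroid of excess rainfall: t_c = Σ P_i·t̄_i / ΣP_i = 1.0833 h (block centres at 0.25, 0.75, 1.25, 1.75 h).
Hydrograph peak occurs at t = 2 h, so basin lag t_L = 2 − 1.0833 = 0.92 h.

t_L ≈ 0.92 h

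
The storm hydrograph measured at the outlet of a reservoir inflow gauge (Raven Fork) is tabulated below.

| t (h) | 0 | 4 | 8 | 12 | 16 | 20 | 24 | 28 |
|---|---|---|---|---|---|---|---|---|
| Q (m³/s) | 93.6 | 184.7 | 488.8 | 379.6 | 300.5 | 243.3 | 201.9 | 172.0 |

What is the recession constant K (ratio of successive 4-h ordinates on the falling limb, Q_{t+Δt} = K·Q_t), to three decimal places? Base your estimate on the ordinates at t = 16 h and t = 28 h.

K ≈ 0.830

Using the recession-limb readings at t = 16 h and t = 28 h: Q falls from 300.5 to 172.0 m³/s over 3 intervals.
K = (Q₂/Q₁)^(1/3) = (172.0/300.5)^(1/3) = 0.830.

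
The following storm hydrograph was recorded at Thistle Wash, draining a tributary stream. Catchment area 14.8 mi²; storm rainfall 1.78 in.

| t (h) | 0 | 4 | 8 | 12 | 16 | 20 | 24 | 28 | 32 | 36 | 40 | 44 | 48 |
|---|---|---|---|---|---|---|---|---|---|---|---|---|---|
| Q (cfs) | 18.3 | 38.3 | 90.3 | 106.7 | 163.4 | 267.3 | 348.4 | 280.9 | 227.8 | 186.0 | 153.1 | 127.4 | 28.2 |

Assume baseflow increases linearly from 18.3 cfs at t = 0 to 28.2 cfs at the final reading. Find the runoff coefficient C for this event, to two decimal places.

C ≈ 0.41

ΣQ_DR = 1734 cfs; V = ΣQ_DR·Δt = 2.497 × 10^7 ft³.
Runoff depth d = V / A = 0.7261 in.
C = d / P = 0.7261 / 1.78 = 0.41.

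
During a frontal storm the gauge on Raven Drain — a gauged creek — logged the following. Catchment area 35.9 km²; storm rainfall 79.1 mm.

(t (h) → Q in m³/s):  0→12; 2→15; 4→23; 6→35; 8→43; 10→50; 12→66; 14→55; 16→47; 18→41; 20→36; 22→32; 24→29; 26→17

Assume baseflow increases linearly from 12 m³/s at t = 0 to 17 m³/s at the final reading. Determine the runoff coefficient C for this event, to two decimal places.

ΣQ_DR = 298.0 m³/s; V = ΣQ_DR·Δt = 2.146 × 10^6 m³.
Runoff depth d = V / A = 59.77 mm.
C = d / P = 59.77 / 79.1 = 0.76.

C ≈ 0.76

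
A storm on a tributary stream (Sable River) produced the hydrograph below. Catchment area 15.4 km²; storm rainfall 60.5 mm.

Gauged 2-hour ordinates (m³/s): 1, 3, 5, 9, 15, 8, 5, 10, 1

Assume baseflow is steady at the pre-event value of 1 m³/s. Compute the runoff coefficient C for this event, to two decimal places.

ΣQ_DR = 48.00 m³/s; V = ΣQ_DR·Δt = 3.456 × 10^5 m³.
Runoff depth d = V / A = 22.44 mm.
C = d / P = 22.44 / 60.5 = 0.37.

C ≈ 0.37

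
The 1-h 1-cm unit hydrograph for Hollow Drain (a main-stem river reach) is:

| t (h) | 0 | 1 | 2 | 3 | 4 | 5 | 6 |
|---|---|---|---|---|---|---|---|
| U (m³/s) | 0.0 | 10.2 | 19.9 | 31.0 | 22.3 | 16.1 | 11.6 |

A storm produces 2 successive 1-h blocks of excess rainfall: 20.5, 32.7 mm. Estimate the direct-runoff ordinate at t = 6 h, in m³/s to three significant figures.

By discrete convolution, Q_j = Σ (P_i / 10 mm) · U_{j−i}.
At t = 6 h (j=6): Q = (20.5/10)·11.6 + (32.7/10)·16.1 = 76.4 m³/s.

Q ≈ 76.4 m³/s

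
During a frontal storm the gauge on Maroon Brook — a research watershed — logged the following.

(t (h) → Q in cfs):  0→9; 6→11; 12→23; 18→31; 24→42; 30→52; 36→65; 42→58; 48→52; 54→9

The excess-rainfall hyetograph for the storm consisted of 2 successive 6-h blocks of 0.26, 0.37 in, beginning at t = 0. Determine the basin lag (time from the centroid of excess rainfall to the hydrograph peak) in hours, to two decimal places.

Centroid of excess rainfall: t_c = Σ P_i·t̄_i / ΣP_i = 6.5238 h (block centres at 3, 9 h).
Hydrograph peak occurs at t = 36 h, so basin lag t_L = 36 − 6.5238 = 29.48 h.

t_L ≈ 29.48 h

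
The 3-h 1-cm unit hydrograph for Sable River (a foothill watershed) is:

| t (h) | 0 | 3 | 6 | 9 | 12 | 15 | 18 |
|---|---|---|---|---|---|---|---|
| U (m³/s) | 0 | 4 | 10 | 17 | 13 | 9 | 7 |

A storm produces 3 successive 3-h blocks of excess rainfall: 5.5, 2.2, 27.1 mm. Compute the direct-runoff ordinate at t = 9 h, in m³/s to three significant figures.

By discrete convolution, Q_j = Σ (P_i / 10 mm) · U_{j−i}.
At t = 9 h (j=3): Q = (5.5/10)·17 + (2.2/10)·10 + (27.1/10)·4 = 22.4 m³/s.

Q ≈ 22.4 m³/s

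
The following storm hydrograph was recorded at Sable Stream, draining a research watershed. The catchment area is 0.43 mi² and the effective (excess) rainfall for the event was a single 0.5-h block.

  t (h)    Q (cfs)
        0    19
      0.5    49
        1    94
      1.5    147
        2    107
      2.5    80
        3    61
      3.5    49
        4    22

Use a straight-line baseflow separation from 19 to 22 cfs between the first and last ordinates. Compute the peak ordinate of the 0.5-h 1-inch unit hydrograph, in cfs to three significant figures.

U_p ≈ 159 cfs

Direct runoff: 0.00, 29.62, 74.25, 126.88, 86.50, 59.12, 39.75, 27.38, 0.00 cfs; ΣQ_DR = 443.5 cfs, peak = 126.88 cfs.
Runoff depth d = ΣQ_DR·Δt / A = 443.5 × 1800 / (0.43 mi²) = 0.7991 in.
The 1-inch UH is the DRH scaled by (1 in)/d, so U_p = 126.88 × 1/0.7991 = 159 cfs.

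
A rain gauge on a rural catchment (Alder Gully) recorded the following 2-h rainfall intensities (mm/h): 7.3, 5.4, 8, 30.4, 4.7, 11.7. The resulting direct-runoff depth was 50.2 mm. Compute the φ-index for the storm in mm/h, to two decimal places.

Only the 2 blocks with intensity above φ contribute runoff: 30.4, 11.7 mm/h.
Σ(I−φ)·Δt = d  ⇒  (30.4+11.7 − 2φ)·2 = 50.2
φ = (42.10 − 50.2/2) / 2 = 8.50 mm/h.

φ ≈ 8.50 mm/h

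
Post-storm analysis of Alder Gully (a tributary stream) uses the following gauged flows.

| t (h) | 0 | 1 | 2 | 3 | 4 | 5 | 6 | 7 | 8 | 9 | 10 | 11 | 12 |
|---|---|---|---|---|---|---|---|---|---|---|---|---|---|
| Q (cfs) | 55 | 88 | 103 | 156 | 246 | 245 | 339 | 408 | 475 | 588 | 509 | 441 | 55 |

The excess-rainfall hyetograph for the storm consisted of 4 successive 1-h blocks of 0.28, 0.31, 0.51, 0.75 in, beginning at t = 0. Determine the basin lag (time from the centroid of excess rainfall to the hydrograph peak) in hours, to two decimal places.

Centroid of excess rainfall: t_c = Σ P_i·t̄_i / ΣP_i = 2.4351 h (block centres at 0.5, 1.5, 2.5, 3.5 h).
Hydrograph peak occurs at t = 9 h, so basin lag t_L = 9 − 2.4351 = 6.56 h.

t_L ≈ 6.56 h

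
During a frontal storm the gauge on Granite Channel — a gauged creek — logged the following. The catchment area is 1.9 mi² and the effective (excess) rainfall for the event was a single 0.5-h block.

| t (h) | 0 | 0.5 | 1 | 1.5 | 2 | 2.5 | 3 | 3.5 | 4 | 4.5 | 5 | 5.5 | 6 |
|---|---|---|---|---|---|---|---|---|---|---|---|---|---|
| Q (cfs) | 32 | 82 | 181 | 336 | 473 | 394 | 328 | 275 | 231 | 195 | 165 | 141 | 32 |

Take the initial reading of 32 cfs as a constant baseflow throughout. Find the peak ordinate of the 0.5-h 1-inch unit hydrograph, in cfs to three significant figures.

Direct runoff: 0.0, 50.0, 149.0, 304.0, 441.0, 362.0, 296.0, 243.0, 199.0, 163.0, 133.0, 109.0, 0.0 cfs; ΣQ_DR = 2449 cfs, peak = 441.0 cfs.
Runoff depth d = ΣQ_DR·Δt / A = 2449 × 1800 / (1.9 mi²) = 0.9987 in.
The 1-inch UH is the DRH scaled by (1 in)/d, so U_p = 441.0 × 1/0.9987 = 442 cfs.

U_p ≈ 442 cfs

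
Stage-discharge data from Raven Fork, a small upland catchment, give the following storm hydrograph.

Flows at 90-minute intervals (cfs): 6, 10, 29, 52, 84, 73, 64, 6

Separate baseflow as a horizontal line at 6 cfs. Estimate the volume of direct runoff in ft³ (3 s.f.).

Direct-runoff ordinates (Q − Q_b): 0.0, 4.0, 23.0, 46.0, 78.0, 67.0, 58.0, 0.0 cfs.
ΣQ_DR = 276.0 cfs.
With Δt = 1.5 h = 5400 s, V = ΣQ_DR · Δt = 276.0 × 5400 = 1.49 × 10^6 ft³.

V ≈ 1.49 × 10^6 ft³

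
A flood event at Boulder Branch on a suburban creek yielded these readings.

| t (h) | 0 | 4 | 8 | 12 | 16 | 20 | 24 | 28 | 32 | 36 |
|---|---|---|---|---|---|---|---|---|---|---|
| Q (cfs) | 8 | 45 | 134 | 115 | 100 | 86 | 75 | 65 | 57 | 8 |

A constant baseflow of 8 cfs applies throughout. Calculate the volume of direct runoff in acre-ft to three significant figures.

Direct-runoff ordinates (Q − Q_b): 0.0, 37.0, 126.0, 107.0, 92.0, 78.0, 67.0, 57.0, 49.0, 0.0 cfs.
ΣQ_DR = 613.0 cfs.
With Δt = 4 h = 14400 s, V = ΣQ_DR · Δt = 613.0 × 14400 = 8.83 × 10^6 ft³ = 203 acre-ft.

V ≈ 203 acre-ft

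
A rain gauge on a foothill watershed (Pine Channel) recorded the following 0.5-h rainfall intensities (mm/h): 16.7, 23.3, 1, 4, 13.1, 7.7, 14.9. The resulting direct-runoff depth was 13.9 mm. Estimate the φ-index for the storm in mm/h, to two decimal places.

Only the 4 blocks with intensity above φ contribute runoff: 16.7, 23.3, 13.1, 14.9 mm/h.
Σ(I−φ)·Δt = d  ⇒  (16.7+23.3+13.1+14.9 − 4φ)·0.5 = 13.9
φ = (68.00 − 13.9/0.5) / 4 = 10.05 mm/h.

φ ≈ 10.05 mm/h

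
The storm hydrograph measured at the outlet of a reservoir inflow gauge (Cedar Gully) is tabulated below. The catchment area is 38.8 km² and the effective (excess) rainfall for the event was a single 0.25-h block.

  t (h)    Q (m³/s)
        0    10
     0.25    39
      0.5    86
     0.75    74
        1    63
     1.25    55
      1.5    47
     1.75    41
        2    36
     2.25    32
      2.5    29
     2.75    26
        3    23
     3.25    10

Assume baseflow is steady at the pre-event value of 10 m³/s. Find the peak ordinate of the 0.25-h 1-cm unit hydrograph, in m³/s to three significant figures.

U_p ≈ 76.0 m³/s

Direct runoff: 0.0, 29.0, 76.0, 64.0, 53.0, 45.0, 37.0, 31.0, 26.0, 22.0, 19.0, 16.0, 13.0, 0.0 m³/s; ΣQ_DR = 431.0 m³/s, peak = 76.0 m³/s.
Runoff depth d = ΣQ_DR·Δt / A = 431.0 × 900 / (38.8 km²) = 9.997 mm.
The 1-cm UH is the DRH scaled by (10 mm)/d, so U_p = 76.0 × 10/9.997 = 76.0 m³/s.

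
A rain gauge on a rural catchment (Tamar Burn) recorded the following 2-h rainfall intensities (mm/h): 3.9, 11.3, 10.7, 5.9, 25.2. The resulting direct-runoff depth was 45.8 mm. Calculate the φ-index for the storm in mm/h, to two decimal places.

φ ≈ 8.10 mm/h

Only the 3 blocks with intensity above φ contribute runoff: 11.3, 10.7, 25.2 mm/h.
Σ(I−φ)·Δt = d  ⇒  (11.3+10.7+25.2 − 3φ)·2 = 45.8
φ = (47.20 − 45.8/2) / 3 = 8.10 mm/h.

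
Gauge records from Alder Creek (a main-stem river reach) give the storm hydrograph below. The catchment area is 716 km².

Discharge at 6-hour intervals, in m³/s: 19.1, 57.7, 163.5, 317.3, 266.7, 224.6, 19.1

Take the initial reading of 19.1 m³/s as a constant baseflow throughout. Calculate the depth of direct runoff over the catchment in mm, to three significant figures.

d ≈ 28.2 mm

Direct runoff: 0.0, 38.6, 144.4, 298.2, 247.6, 205.5, 0.0 m³/s; ΣQ_DR = 934.3 m³/s.
V = ΣQ_DR · Δt = 934.3 × 21600 s = 2.018 × 10^7 m³.
Over A = 716 km², depth = V / A = 28.2 mm.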